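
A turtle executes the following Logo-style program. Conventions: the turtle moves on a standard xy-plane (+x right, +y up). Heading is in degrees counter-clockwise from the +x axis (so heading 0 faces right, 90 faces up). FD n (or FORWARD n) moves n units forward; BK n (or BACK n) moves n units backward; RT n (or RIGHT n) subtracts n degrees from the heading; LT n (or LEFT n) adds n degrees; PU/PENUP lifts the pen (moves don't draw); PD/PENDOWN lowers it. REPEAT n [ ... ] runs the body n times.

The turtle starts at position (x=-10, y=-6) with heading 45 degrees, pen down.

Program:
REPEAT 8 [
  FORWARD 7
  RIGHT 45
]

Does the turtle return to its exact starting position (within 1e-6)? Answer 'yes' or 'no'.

Executing turtle program step by step:
Start: pos=(-10,-6), heading=45, pen down
REPEAT 8 [
  -- iteration 1/8 --
  FD 7: (-10,-6) -> (-5.05,-1.05) [heading=45, draw]
  RT 45: heading 45 -> 0
  -- iteration 2/8 --
  FD 7: (-5.05,-1.05) -> (1.95,-1.05) [heading=0, draw]
  RT 45: heading 0 -> 315
  -- iteration 3/8 --
  FD 7: (1.95,-1.05) -> (6.899,-6) [heading=315, draw]
  RT 45: heading 315 -> 270
  -- iteration 4/8 --
  FD 7: (6.899,-6) -> (6.899,-13) [heading=270, draw]
  RT 45: heading 270 -> 225
  -- iteration 5/8 --
  FD 7: (6.899,-13) -> (1.95,-17.95) [heading=225, draw]
  RT 45: heading 225 -> 180
  -- iteration 6/8 --
  FD 7: (1.95,-17.95) -> (-5.05,-17.95) [heading=180, draw]
  RT 45: heading 180 -> 135
  -- iteration 7/8 --
  FD 7: (-5.05,-17.95) -> (-10,-13) [heading=135, draw]
  RT 45: heading 135 -> 90
  -- iteration 8/8 --
  FD 7: (-10,-13) -> (-10,-6) [heading=90, draw]
  RT 45: heading 90 -> 45
]
Final: pos=(-10,-6), heading=45, 8 segment(s) drawn

Start position: (-10, -6)
Final position: (-10, -6)
Distance = 0; < 1e-6 -> CLOSED

Answer: yes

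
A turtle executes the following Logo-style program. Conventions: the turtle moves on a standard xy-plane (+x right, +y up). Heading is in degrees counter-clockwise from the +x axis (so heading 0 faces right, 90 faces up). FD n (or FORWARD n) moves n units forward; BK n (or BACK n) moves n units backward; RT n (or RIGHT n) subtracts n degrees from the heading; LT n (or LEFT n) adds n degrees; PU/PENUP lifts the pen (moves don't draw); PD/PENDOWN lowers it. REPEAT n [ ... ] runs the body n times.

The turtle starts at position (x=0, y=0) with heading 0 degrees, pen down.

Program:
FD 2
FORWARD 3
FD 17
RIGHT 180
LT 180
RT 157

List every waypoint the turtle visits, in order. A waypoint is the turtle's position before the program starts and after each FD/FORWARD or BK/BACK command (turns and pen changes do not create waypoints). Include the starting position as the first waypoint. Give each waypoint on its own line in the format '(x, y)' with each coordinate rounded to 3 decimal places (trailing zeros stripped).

Answer: (0, 0)
(2, 0)
(5, 0)
(22, 0)

Derivation:
Executing turtle program step by step:
Start: pos=(0,0), heading=0, pen down
FD 2: (0,0) -> (2,0) [heading=0, draw]
FD 3: (2,0) -> (5,0) [heading=0, draw]
FD 17: (5,0) -> (22,0) [heading=0, draw]
RT 180: heading 0 -> 180
LT 180: heading 180 -> 0
RT 157: heading 0 -> 203
Final: pos=(22,0), heading=203, 3 segment(s) drawn
Waypoints (4 total):
(0, 0)
(2, 0)
(5, 0)
(22, 0)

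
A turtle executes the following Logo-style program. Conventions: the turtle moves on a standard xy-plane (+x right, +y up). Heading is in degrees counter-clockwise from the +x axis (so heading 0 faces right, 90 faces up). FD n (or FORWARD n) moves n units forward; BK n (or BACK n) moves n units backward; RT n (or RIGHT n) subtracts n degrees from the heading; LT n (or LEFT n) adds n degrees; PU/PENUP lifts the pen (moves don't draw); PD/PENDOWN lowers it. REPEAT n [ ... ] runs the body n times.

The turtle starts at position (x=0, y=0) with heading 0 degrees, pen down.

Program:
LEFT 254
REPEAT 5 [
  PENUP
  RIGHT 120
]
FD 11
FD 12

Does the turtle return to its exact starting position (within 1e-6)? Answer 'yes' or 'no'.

Answer: no

Derivation:
Executing turtle program step by step:
Start: pos=(0,0), heading=0, pen down
LT 254: heading 0 -> 254
REPEAT 5 [
  -- iteration 1/5 --
  PU: pen up
  RT 120: heading 254 -> 134
  -- iteration 2/5 --
  PU: pen up
  RT 120: heading 134 -> 14
  -- iteration 3/5 --
  PU: pen up
  RT 120: heading 14 -> 254
  -- iteration 4/5 --
  PU: pen up
  RT 120: heading 254 -> 134
  -- iteration 5/5 --
  PU: pen up
  RT 120: heading 134 -> 14
]
FD 11: (0,0) -> (10.673,2.661) [heading=14, move]
FD 12: (10.673,2.661) -> (22.317,5.564) [heading=14, move]
Final: pos=(22.317,5.564), heading=14, 0 segment(s) drawn

Start position: (0, 0)
Final position: (22.317, 5.564)
Distance = 23; >= 1e-6 -> NOT closed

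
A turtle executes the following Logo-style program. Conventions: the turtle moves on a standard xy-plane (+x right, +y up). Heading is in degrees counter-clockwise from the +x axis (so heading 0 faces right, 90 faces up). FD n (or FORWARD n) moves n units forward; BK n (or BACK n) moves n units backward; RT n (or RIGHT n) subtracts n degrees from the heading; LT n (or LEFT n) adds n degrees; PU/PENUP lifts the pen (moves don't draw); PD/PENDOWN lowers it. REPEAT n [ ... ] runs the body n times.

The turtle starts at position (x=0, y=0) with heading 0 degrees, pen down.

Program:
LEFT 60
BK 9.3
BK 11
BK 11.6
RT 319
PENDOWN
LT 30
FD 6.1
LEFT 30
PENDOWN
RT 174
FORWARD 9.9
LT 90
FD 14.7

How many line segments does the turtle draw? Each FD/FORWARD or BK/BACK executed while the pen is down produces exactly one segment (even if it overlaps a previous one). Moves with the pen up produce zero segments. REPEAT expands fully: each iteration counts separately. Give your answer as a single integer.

Answer: 6

Derivation:
Executing turtle program step by step:
Start: pos=(0,0), heading=0, pen down
LT 60: heading 0 -> 60
BK 9.3: (0,0) -> (-4.65,-8.054) [heading=60, draw]
BK 11: (-4.65,-8.054) -> (-10.15,-17.58) [heading=60, draw]
BK 11.6: (-10.15,-17.58) -> (-15.95,-27.626) [heading=60, draw]
RT 319: heading 60 -> 101
PD: pen down
LT 30: heading 101 -> 131
FD 6.1: (-15.95,-27.626) -> (-19.952,-23.022) [heading=131, draw]
LT 30: heading 131 -> 161
PD: pen down
RT 174: heading 161 -> 347
FD 9.9: (-19.952,-23.022) -> (-10.306,-25.249) [heading=347, draw]
LT 90: heading 347 -> 77
FD 14.7: (-10.306,-25.249) -> (-6.999,-10.926) [heading=77, draw]
Final: pos=(-6.999,-10.926), heading=77, 6 segment(s) drawn
Segments drawn: 6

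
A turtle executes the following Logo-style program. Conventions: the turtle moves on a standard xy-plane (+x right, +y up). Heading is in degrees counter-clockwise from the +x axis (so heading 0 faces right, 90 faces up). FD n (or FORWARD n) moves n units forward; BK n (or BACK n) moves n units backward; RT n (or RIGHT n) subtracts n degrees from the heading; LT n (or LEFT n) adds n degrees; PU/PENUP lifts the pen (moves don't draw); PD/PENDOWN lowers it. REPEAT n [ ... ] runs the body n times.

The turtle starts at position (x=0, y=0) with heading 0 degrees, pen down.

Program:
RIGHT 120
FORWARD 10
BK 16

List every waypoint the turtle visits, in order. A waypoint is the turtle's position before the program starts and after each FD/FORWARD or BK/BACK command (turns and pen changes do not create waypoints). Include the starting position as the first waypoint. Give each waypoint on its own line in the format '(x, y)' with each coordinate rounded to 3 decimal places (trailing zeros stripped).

Answer: (0, 0)
(-5, -8.66)
(3, 5.196)

Derivation:
Executing turtle program step by step:
Start: pos=(0,0), heading=0, pen down
RT 120: heading 0 -> 240
FD 10: (0,0) -> (-5,-8.66) [heading=240, draw]
BK 16: (-5,-8.66) -> (3,5.196) [heading=240, draw]
Final: pos=(3,5.196), heading=240, 2 segment(s) drawn
Waypoints (3 total):
(0, 0)
(-5, -8.66)
(3, 5.196)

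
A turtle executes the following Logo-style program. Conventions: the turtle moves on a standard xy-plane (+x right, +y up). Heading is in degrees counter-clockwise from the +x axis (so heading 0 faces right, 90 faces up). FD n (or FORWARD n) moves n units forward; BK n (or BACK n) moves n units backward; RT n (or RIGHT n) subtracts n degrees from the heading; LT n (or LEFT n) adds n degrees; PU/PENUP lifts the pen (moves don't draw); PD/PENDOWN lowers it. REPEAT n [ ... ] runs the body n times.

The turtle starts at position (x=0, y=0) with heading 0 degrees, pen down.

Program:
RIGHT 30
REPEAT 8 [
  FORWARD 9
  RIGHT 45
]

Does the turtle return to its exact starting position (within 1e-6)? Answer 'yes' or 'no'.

Answer: yes

Derivation:
Executing turtle program step by step:
Start: pos=(0,0), heading=0, pen down
RT 30: heading 0 -> 330
REPEAT 8 [
  -- iteration 1/8 --
  FD 9: (0,0) -> (7.794,-4.5) [heading=330, draw]
  RT 45: heading 330 -> 285
  -- iteration 2/8 --
  FD 9: (7.794,-4.5) -> (10.124,-13.193) [heading=285, draw]
  RT 45: heading 285 -> 240
  -- iteration 3/8 --
  FD 9: (10.124,-13.193) -> (5.624,-20.988) [heading=240, draw]
  RT 45: heading 240 -> 195
  -- iteration 4/8 --
  FD 9: (5.624,-20.988) -> (-3.07,-23.317) [heading=195, draw]
  RT 45: heading 195 -> 150
  -- iteration 5/8 --
  FD 9: (-3.07,-23.317) -> (-10.864,-18.817) [heading=150, draw]
  RT 45: heading 150 -> 105
  -- iteration 6/8 --
  FD 9: (-10.864,-18.817) -> (-13.193,-10.124) [heading=105, draw]
  RT 45: heading 105 -> 60
  -- iteration 7/8 --
  FD 9: (-13.193,-10.124) -> (-8.693,-2.329) [heading=60, draw]
  RT 45: heading 60 -> 15
  -- iteration 8/8 --
  FD 9: (-8.693,-2.329) -> (0,0) [heading=15, draw]
  RT 45: heading 15 -> 330
]
Final: pos=(0,0), heading=330, 8 segment(s) drawn

Start position: (0, 0)
Final position: (0, 0)
Distance = 0; < 1e-6 -> CLOSED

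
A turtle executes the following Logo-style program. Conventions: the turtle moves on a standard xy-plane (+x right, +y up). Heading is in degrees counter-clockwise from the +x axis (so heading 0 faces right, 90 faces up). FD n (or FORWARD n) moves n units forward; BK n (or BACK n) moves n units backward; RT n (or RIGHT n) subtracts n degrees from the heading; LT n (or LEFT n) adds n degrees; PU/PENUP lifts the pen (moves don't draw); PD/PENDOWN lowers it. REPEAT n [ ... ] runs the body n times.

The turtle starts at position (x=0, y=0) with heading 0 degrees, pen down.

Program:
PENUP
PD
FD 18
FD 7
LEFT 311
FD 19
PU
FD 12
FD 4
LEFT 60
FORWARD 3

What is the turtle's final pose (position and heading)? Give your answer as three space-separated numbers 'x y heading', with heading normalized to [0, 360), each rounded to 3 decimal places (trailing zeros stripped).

Executing turtle program step by step:
Start: pos=(0,0), heading=0, pen down
PU: pen up
PD: pen down
FD 18: (0,0) -> (18,0) [heading=0, draw]
FD 7: (18,0) -> (25,0) [heading=0, draw]
LT 311: heading 0 -> 311
FD 19: (25,0) -> (37.465,-14.339) [heading=311, draw]
PU: pen up
FD 12: (37.465,-14.339) -> (45.338,-23.396) [heading=311, move]
FD 4: (45.338,-23.396) -> (47.962,-26.415) [heading=311, move]
LT 60: heading 311 -> 11
FD 3: (47.962,-26.415) -> (50.907,-25.842) [heading=11, move]
Final: pos=(50.907,-25.842), heading=11, 3 segment(s) drawn

Answer: 50.907 -25.842 11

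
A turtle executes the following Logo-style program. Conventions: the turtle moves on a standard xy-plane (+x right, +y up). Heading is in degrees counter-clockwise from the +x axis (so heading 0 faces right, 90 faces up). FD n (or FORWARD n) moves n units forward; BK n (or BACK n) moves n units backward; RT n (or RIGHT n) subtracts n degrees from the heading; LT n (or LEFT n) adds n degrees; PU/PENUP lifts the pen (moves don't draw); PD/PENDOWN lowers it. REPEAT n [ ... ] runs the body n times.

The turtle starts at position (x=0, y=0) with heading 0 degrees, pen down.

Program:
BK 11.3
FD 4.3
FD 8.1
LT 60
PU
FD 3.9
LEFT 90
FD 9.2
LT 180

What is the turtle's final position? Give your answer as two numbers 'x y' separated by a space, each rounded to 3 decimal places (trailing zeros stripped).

Executing turtle program step by step:
Start: pos=(0,0), heading=0, pen down
BK 11.3: (0,0) -> (-11.3,0) [heading=0, draw]
FD 4.3: (-11.3,0) -> (-7,0) [heading=0, draw]
FD 8.1: (-7,0) -> (1.1,0) [heading=0, draw]
LT 60: heading 0 -> 60
PU: pen up
FD 3.9: (1.1,0) -> (3.05,3.377) [heading=60, move]
LT 90: heading 60 -> 150
FD 9.2: (3.05,3.377) -> (-4.917,7.977) [heading=150, move]
LT 180: heading 150 -> 330
Final: pos=(-4.917,7.977), heading=330, 3 segment(s) drawn

Answer: -4.917 7.977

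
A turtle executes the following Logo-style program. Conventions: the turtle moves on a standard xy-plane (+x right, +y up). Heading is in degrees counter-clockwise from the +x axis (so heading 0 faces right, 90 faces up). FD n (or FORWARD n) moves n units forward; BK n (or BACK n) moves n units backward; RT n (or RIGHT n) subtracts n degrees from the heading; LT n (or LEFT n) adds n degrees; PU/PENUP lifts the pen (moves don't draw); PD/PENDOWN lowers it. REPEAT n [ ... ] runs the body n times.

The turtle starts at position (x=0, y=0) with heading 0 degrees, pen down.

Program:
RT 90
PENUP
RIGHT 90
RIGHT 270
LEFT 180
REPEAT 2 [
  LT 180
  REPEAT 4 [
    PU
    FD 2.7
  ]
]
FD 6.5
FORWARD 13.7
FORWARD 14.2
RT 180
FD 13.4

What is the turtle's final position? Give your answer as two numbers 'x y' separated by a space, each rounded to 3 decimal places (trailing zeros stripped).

Executing turtle program step by step:
Start: pos=(0,0), heading=0, pen down
RT 90: heading 0 -> 270
PU: pen up
RT 90: heading 270 -> 180
RT 270: heading 180 -> 270
LT 180: heading 270 -> 90
REPEAT 2 [
  -- iteration 1/2 --
  LT 180: heading 90 -> 270
  REPEAT 4 [
    -- iteration 1/4 --
    PU: pen up
    FD 2.7: (0,0) -> (0,-2.7) [heading=270, move]
    -- iteration 2/4 --
    PU: pen up
    FD 2.7: (0,-2.7) -> (0,-5.4) [heading=270, move]
    -- iteration 3/4 --
    PU: pen up
    FD 2.7: (0,-5.4) -> (0,-8.1) [heading=270, move]
    -- iteration 4/4 --
    PU: pen up
    FD 2.7: (0,-8.1) -> (0,-10.8) [heading=270, move]
  ]
  -- iteration 2/2 --
  LT 180: heading 270 -> 90
  REPEAT 4 [
    -- iteration 1/4 --
    PU: pen up
    FD 2.7: (0,-10.8) -> (0,-8.1) [heading=90, move]
    -- iteration 2/4 --
    PU: pen up
    FD 2.7: (0,-8.1) -> (0,-5.4) [heading=90, move]
    -- iteration 3/4 --
    PU: pen up
    FD 2.7: (0,-5.4) -> (0,-2.7) [heading=90, move]
    -- iteration 4/4 --
    PU: pen up
    FD 2.7: (0,-2.7) -> (0,0) [heading=90, move]
  ]
]
FD 6.5: (0,0) -> (0,6.5) [heading=90, move]
FD 13.7: (0,6.5) -> (0,20.2) [heading=90, move]
FD 14.2: (0,20.2) -> (0,34.4) [heading=90, move]
RT 180: heading 90 -> 270
FD 13.4: (0,34.4) -> (0,21) [heading=270, move]
Final: pos=(0,21), heading=270, 0 segment(s) drawn

Answer: 0 21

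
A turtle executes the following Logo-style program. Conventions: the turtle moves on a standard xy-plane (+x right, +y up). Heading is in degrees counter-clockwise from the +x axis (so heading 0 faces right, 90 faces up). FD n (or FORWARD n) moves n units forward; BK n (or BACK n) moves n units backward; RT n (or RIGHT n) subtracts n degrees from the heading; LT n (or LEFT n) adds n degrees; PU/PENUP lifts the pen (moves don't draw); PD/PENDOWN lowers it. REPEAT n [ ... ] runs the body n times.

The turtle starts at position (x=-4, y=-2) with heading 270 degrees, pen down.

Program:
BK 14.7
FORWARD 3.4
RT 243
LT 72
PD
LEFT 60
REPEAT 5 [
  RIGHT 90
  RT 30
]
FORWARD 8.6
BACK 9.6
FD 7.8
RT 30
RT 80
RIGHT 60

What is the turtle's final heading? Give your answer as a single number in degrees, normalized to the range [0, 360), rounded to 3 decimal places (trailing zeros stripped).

Executing turtle program step by step:
Start: pos=(-4,-2), heading=270, pen down
BK 14.7: (-4,-2) -> (-4,12.7) [heading=270, draw]
FD 3.4: (-4,12.7) -> (-4,9.3) [heading=270, draw]
RT 243: heading 270 -> 27
LT 72: heading 27 -> 99
PD: pen down
LT 60: heading 99 -> 159
REPEAT 5 [
  -- iteration 1/5 --
  RT 90: heading 159 -> 69
  RT 30: heading 69 -> 39
  -- iteration 2/5 --
  RT 90: heading 39 -> 309
  RT 30: heading 309 -> 279
  -- iteration 3/5 --
  RT 90: heading 279 -> 189
  RT 30: heading 189 -> 159
  -- iteration 4/5 --
  RT 90: heading 159 -> 69
  RT 30: heading 69 -> 39
  -- iteration 5/5 --
  RT 90: heading 39 -> 309
  RT 30: heading 309 -> 279
]
FD 8.6: (-4,9.3) -> (-2.655,0.806) [heading=279, draw]
BK 9.6: (-2.655,0.806) -> (-4.156,10.288) [heading=279, draw]
FD 7.8: (-4.156,10.288) -> (-2.936,2.584) [heading=279, draw]
RT 30: heading 279 -> 249
RT 80: heading 249 -> 169
RT 60: heading 169 -> 109
Final: pos=(-2.936,2.584), heading=109, 5 segment(s) drawn

Answer: 109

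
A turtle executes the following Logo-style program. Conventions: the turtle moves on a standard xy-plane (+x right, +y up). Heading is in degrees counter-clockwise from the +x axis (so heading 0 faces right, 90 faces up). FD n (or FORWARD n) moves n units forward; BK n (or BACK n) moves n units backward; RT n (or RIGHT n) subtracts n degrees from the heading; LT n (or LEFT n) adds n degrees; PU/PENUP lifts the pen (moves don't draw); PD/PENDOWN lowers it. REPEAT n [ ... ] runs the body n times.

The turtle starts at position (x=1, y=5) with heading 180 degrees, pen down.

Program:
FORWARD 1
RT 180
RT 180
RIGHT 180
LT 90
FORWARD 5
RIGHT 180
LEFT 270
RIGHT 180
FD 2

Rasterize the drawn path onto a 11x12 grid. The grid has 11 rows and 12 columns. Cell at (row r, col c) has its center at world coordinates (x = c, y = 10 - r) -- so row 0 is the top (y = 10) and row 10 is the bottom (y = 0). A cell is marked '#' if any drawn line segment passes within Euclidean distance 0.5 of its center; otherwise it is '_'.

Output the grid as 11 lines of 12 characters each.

Segment 0: (1,5) -> (0,5)
Segment 1: (0,5) -> (-0,10)
Segment 2: (-0,10) -> (2,10)

Answer: ###_________
#___________
#___________
#___________
#___________
##__________
____________
____________
____________
____________
____________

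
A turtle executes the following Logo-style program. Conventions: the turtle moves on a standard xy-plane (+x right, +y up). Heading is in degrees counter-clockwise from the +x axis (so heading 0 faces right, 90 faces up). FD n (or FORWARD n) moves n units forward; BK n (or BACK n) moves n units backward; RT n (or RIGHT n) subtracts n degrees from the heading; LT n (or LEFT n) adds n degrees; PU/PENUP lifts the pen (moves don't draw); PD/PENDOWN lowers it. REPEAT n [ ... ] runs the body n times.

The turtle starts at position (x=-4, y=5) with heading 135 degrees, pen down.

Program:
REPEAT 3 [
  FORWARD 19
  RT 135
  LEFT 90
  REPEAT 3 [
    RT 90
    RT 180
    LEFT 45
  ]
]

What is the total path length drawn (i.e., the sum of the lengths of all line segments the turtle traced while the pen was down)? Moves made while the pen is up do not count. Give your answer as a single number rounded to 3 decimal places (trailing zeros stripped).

Executing turtle program step by step:
Start: pos=(-4,5), heading=135, pen down
REPEAT 3 [
  -- iteration 1/3 --
  FD 19: (-4,5) -> (-17.435,18.435) [heading=135, draw]
  RT 135: heading 135 -> 0
  LT 90: heading 0 -> 90
  REPEAT 3 [
    -- iteration 1/3 --
    RT 90: heading 90 -> 0
    RT 180: heading 0 -> 180
    LT 45: heading 180 -> 225
    -- iteration 2/3 --
    RT 90: heading 225 -> 135
    RT 180: heading 135 -> 315
    LT 45: heading 315 -> 0
    -- iteration 3/3 --
    RT 90: heading 0 -> 270
    RT 180: heading 270 -> 90
    LT 45: heading 90 -> 135
  ]
  -- iteration 2/3 --
  FD 19: (-17.435,18.435) -> (-30.87,31.87) [heading=135, draw]
  RT 135: heading 135 -> 0
  LT 90: heading 0 -> 90
  REPEAT 3 [
    -- iteration 1/3 --
    RT 90: heading 90 -> 0
    RT 180: heading 0 -> 180
    LT 45: heading 180 -> 225
    -- iteration 2/3 --
    RT 90: heading 225 -> 135
    RT 180: heading 135 -> 315
    LT 45: heading 315 -> 0
    -- iteration 3/3 --
    RT 90: heading 0 -> 270
    RT 180: heading 270 -> 90
    LT 45: heading 90 -> 135
  ]
  -- iteration 3/3 --
  FD 19: (-30.87,31.87) -> (-44.305,45.305) [heading=135, draw]
  RT 135: heading 135 -> 0
  LT 90: heading 0 -> 90
  REPEAT 3 [
    -- iteration 1/3 --
    RT 90: heading 90 -> 0
    RT 180: heading 0 -> 180
    LT 45: heading 180 -> 225
    -- iteration 2/3 --
    RT 90: heading 225 -> 135
    RT 180: heading 135 -> 315
    LT 45: heading 315 -> 0
    -- iteration 3/3 --
    RT 90: heading 0 -> 270
    RT 180: heading 270 -> 90
    LT 45: heading 90 -> 135
  ]
]
Final: pos=(-44.305,45.305), heading=135, 3 segment(s) drawn

Segment lengths:
  seg 1: (-4,5) -> (-17.435,18.435), length = 19
  seg 2: (-17.435,18.435) -> (-30.87,31.87), length = 19
  seg 3: (-30.87,31.87) -> (-44.305,45.305), length = 19
Total = 57

Answer: 57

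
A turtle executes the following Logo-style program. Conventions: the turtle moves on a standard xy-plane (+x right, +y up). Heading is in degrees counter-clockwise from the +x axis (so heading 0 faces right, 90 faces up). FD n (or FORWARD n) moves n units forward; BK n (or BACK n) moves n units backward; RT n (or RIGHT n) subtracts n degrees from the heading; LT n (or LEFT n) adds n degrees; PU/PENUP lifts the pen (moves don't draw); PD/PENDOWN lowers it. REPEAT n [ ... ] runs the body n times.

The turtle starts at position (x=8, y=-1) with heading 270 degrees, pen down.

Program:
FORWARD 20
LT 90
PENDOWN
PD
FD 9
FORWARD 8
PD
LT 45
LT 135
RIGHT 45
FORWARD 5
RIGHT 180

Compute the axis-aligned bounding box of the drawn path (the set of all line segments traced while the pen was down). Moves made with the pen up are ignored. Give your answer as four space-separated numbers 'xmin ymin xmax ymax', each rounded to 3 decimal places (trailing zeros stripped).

Executing turtle program step by step:
Start: pos=(8,-1), heading=270, pen down
FD 20: (8,-1) -> (8,-21) [heading=270, draw]
LT 90: heading 270 -> 0
PD: pen down
PD: pen down
FD 9: (8,-21) -> (17,-21) [heading=0, draw]
FD 8: (17,-21) -> (25,-21) [heading=0, draw]
PD: pen down
LT 45: heading 0 -> 45
LT 135: heading 45 -> 180
RT 45: heading 180 -> 135
FD 5: (25,-21) -> (21.464,-17.464) [heading=135, draw]
RT 180: heading 135 -> 315
Final: pos=(21.464,-17.464), heading=315, 4 segment(s) drawn

Segment endpoints: x in {8, 8, 17, 21.464, 25}, y in {-21, -21, -21, -17.464, -1}
xmin=8, ymin=-21, xmax=25, ymax=-1

Answer: 8 -21 25 -1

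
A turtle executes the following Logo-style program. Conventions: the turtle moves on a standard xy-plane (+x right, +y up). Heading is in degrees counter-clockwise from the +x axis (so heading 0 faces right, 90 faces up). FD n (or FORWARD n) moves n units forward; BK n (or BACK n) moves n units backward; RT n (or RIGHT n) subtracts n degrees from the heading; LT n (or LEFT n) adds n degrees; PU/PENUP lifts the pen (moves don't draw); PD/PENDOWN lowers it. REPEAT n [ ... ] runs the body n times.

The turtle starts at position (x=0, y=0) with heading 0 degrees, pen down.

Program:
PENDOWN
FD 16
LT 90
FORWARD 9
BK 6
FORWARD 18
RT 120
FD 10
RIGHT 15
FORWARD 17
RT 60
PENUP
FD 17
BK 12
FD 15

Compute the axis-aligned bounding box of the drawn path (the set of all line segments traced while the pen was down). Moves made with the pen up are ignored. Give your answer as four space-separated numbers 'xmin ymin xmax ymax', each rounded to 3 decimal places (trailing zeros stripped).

Answer: 0 0 36.681 21

Derivation:
Executing turtle program step by step:
Start: pos=(0,0), heading=0, pen down
PD: pen down
FD 16: (0,0) -> (16,0) [heading=0, draw]
LT 90: heading 0 -> 90
FD 9: (16,0) -> (16,9) [heading=90, draw]
BK 6: (16,9) -> (16,3) [heading=90, draw]
FD 18: (16,3) -> (16,21) [heading=90, draw]
RT 120: heading 90 -> 330
FD 10: (16,21) -> (24.66,16) [heading=330, draw]
RT 15: heading 330 -> 315
FD 17: (24.66,16) -> (36.681,3.979) [heading=315, draw]
RT 60: heading 315 -> 255
PU: pen up
FD 17: (36.681,3.979) -> (32.281,-12.442) [heading=255, move]
BK 12: (32.281,-12.442) -> (35.387,-0.85) [heading=255, move]
FD 15: (35.387,-0.85) -> (31.505,-15.339) [heading=255, move]
Final: pos=(31.505,-15.339), heading=255, 6 segment(s) drawn

Segment endpoints: x in {0, 16, 24.66, 36.681}, y in {0, 3, 3.979, 9, 16, 21}
xmin=0, ymin=0, xmax=36.681, ymax=21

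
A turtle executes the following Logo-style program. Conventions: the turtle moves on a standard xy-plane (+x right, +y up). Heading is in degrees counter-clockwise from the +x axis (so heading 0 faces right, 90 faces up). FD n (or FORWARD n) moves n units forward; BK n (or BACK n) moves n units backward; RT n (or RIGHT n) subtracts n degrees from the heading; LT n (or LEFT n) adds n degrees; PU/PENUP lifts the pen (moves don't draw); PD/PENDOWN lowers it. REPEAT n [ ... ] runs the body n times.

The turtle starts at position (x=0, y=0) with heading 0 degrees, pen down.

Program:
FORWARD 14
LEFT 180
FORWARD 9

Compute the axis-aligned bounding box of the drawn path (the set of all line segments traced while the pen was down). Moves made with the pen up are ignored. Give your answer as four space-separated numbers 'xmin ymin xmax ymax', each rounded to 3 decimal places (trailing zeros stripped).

Executing turtle program step by step:
Start: pos=(0,0), heading=0, pen down
FD 14: (0,0) -> (14,0) [heading=0, draw]
LT 180: heading 0 -> 180
FD 9: (14,0) -> (5,0) [heading=180, draw]
Final: pos=(5,0), heading=180, 2 segment(s) drawn

Segment endpoints: x in {0, 5, 14}, y in {0, 0}
xmin=0, ymin=0, xmax=14, ymax=0

Answer: 0 0 14 0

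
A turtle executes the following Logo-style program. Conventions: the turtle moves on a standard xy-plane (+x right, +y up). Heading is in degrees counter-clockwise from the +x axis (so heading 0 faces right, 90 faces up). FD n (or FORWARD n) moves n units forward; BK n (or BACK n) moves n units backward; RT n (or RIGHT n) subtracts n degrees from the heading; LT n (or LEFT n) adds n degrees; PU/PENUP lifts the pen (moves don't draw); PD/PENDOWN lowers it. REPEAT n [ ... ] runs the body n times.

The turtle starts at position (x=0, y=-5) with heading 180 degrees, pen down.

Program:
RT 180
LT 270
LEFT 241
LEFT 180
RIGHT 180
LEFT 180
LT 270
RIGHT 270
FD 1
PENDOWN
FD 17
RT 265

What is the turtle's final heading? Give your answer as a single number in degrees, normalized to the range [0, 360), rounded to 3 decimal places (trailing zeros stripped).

Answer: 66

Derivation:
Executing turtle program step by step:
Start: pos=(0,-5), heading=180, pen down
RT 180: heading 180 -> 0
LT 270: heading 0 -> 270
LT 241: heading 270 -> 151
LT 180: heading 151 -> 331
RT 180: heading 331 -> 151
LT 180: heading 151 -> 331
LT 270: heading 331 -> 241
RT 270: heading 241 -> 331
FD 1: (0,-5) -> (0.875,-5.485) [heading=331, draw]
PD: pen down
FD 17: (0.875,-5.485) -> (15.743,-13.727) [heading=331, draw]
RT 265: heading 331 -> 66
Final: pos=(15.743,-13.727), heading=66, 2 segment(s) drawn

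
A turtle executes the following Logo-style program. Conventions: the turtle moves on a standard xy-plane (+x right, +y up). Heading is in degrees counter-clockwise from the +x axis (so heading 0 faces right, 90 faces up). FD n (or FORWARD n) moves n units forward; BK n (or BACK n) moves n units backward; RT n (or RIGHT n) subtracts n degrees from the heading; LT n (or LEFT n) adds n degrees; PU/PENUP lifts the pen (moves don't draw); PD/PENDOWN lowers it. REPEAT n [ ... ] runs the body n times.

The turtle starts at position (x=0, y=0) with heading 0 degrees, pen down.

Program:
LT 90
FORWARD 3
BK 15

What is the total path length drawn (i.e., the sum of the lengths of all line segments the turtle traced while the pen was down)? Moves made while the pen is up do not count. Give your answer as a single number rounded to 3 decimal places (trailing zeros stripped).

Executing turtle program step by step:
Start: pos=(0,0), heading=0, pen down
LT 90: heading 0 -> 90
FD 3: (0,0) -> (0,3) [heading=90, draw]
BK 15: (0,3) -> (0,-12) [heading=90, draw]
Final: pos=(0,-12), heading=90, 2 segment(s) drawn

Segment lengths:
  seg 1: (0,0) -> (0,3), length = 3
  seg 2: (0,3) -> (0,-12), length = 15
Total = 18

Answer: 18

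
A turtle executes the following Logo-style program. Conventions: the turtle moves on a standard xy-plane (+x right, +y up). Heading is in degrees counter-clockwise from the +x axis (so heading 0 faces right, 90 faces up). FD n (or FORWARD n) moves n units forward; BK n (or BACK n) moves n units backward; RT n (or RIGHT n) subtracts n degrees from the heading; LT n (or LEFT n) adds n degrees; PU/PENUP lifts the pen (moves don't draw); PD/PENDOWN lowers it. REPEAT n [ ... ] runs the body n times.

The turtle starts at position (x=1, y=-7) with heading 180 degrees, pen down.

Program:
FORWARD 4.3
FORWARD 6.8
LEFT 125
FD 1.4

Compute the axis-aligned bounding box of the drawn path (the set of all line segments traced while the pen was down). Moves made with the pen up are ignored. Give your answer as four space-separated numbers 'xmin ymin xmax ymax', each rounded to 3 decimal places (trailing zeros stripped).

Executing turtle program step by step:
Start: pos=(1,-7), heading=180, pen down
FD 4.3: (1,-7) -> (-3.3,-7) [heading=180, draw]
FD 6.8: (-3.3,-7) -> (-10.1,-7) [heading=180, draw]
LT 125: heading 180 -> 305
FD 1.4: (-10.1,-7) -> (-9.297,-8.147) [heading=305, draw]
Final: pos=(-9.297,-8.147), heading=305, 3 segment(s) drawn

Segment endpoints: x in {-10.1, -9.297, -3.3, 1}, y in {-8.147, -7, -7, -7}
xmin=-10.1, ymin=-8.147, xmax=1, ymax=-7

Answer: -10.1 -8.147 1 -7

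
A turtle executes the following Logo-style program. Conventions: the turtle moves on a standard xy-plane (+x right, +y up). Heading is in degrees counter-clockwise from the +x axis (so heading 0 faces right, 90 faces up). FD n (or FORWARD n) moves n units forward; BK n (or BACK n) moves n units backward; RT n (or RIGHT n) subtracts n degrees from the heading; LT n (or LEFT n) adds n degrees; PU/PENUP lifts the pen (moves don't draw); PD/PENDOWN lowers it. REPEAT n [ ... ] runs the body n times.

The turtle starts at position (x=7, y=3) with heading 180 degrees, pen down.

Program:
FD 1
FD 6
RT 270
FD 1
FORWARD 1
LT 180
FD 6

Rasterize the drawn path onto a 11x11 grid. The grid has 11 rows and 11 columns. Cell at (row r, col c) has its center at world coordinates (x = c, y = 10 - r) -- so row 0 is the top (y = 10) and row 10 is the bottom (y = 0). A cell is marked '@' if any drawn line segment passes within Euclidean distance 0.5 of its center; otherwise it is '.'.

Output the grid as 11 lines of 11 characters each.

Answer: ...........
...........
...........
@..........
@..........
@..........
@..........
@@@@@@@@...
@..........
@..........
...........

Derivation:
Segment 0: (7,3) -> (6,3)
Segment 1: (6,3) -> (0,3)
Segment 2: (0,3) -> (0,2)
Segment 3: (0,2) -> (0,1)
Segment 4: (0,1) -> (0,7)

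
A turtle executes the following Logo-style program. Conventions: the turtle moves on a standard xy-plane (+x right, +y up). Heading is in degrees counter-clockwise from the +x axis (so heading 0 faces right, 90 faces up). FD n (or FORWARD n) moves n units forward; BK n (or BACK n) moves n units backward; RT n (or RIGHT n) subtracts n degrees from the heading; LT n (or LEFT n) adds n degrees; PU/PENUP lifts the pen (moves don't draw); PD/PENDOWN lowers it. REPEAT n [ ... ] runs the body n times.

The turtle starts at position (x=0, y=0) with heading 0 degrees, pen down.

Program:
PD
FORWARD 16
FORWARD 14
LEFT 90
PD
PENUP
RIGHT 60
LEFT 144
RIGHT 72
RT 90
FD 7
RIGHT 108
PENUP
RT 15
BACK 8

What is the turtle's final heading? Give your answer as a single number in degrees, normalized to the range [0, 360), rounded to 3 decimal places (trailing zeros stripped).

Answer: 249

Derivation:
Executing turtle program step by step:
Start: pos=(0,0), heading=0, pen down
PD: pen down
FD 16: (0,0) -> (16,0) [heading=0, draw]
FD 14: (16,0) -> (30,0) [heading=0, draw]
LT 90: heading 0 -> 90
PD: pen down
PU: pen up
RT 60: heading 90 -> 30
LT 144: heading 30 -> 174
RT 72: heading 174 -> 102
RT 90: heading 102 -> 12
FD 7: (30,0) -> (36.847,1.455) [heading=12, move]
RT 108: heading 12 -> 264
PU: pen up
RT 15: heading 264 -> 249
BK 8: (36.847,1.455) -> (39.714,8.924) [heading=249, move]
Final: pos=(39.714,8.924), heading=249, 2 segment(s) drawn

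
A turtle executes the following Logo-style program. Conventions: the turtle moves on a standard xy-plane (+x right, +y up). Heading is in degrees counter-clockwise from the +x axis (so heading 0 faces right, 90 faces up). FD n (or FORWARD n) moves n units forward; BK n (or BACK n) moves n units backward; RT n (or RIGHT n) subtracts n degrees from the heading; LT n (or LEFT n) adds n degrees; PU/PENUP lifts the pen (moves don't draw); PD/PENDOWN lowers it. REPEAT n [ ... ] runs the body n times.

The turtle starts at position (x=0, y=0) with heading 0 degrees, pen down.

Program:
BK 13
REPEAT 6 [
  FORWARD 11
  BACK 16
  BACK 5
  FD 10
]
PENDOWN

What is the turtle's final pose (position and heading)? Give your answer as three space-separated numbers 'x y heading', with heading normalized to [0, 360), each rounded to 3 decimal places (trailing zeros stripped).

Executing turtle program step by step:
Start: pos=(0,0), heading=0, pen down
BK 13: (0,0) -> (-13,0) [heading=0, draw]
REPEAT 6 [
  -- iteration 1/6 --
  FD 11: (-13,0) -> (-2,0) [heading=0, draw]
  BK 16: (-2,0) -> (-18,0) [heading=0, draw]
  BK 5: (-18,0) -> (-23,0) [heading=0, draw]
  FD 10: (-23,0) -> (-13,0) [heading=0, draw]
  -- iteration 2/6 --
  FD 11: (-13,0) -> (-2,0) [heading=0, draw]
  BK 16: (-2,0) -> (-18,0) [heading=0, draw]
  BK 5: (-18,0) -> (-23,0) [heading=0, draw]
  FD 10: (-23,0) -> (-13,0) [heading=0, draw]
  -- iteration 3/6 --
  FD 11: (-13,0) -> (-2,0) [heading=0, draw]
  BK 16: (-2,0) -> (-18,0) [heading=0, draw]
  BK 5: (-18,0) -> (-23,0) [heading=0, draw]
  FD 10: (-23,0) -> (-13,0) [heading=0, draw]
  -- iteration 4/6 --
  FD 11: (-13,0) -> (-2,0) [heading=0, draw]
  BK 16: (-2,0) -> (-18,0) [heading=0, draw]
  BK 5: (-18,0) -> (-23,0) [heading=0, draw]
  FD 10: (-23,0) -> (-13,0) [heading=0, draw]
  -- iteration 5/6 --
  FD 11: (-13,0) -> (-2,0) [heading=0, draw]
  BK 16: (-2,0) -> (-18,0) [heading=0, draw]
  BK 5: (-18,0) -> (-23,0) [heading=0, draw]
  FD 10: (-23,0) -> (-13,0) [heading=0, draw]
  -- iteration 6/6 --
  FD 11: (-13,0) -> (-2,0) [heading=0, draw]
  BK 16: (-2,0) -> (-18,0) [heading=0, draw]
  BK 5: (-18,0) -> (-23,0) [heading=0, draw]
  FD 10: (-23,0) -> (-13,0) [heading=0, draw]
]
PD: pen down
Final: pos=(-13,0), heading=0, 25 segment(s) drawn

Answer: -13 0 0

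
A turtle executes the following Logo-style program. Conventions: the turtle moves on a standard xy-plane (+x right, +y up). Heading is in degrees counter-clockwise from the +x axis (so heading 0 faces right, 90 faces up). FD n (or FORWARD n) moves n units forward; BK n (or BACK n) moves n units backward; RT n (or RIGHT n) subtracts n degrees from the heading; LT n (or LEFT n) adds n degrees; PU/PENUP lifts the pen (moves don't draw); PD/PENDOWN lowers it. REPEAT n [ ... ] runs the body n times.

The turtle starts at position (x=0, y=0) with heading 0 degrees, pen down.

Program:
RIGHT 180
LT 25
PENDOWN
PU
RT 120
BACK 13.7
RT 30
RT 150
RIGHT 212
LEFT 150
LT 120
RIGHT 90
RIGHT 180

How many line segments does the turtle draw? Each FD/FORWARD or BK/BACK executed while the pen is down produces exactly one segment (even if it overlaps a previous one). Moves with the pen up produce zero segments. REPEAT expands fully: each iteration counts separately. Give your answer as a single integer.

Answer: 0

Derivation:
Executing turtle program step by step:
Start: pos=(0,0), heading=0, pen down
RT 180: heading 0 -> 180
LT 25: heading 180 -> 205
PD: pen down
PU: pen up
RT 120: heading 205 -> 85
BK 13.7: (0,0) -> (-1.194,-13.648) [heading=85, move]
RT 30: heading 85 -> 55
RT 150: heading 55 -> 265
RT 212: heading 265 -> 53
LT 150: heading 53 -> 203
LT 120: heading 203 -> 323
RT 90: heading 323 -> 233
RT 180: heading 233 -> 53
Final: pos=(-1.194,-13.648), heading=53, 0 segment(s) drawn
Segments drawn: 0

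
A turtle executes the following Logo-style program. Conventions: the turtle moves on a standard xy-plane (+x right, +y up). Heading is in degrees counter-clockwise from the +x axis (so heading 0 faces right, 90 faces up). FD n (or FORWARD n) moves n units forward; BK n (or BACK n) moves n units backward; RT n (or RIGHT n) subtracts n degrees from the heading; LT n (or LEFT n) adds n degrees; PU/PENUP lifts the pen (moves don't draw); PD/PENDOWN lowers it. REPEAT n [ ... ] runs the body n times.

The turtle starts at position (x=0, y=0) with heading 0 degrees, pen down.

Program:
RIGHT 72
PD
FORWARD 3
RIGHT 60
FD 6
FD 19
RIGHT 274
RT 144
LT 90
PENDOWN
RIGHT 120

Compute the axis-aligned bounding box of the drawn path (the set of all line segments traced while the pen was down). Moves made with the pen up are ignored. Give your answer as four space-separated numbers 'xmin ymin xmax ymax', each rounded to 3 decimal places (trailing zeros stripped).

Executing turtle program step by step:
Start: pos=(0,0), heading=0, pen down
RT 72: heading 0 -> 288
PD: pen down
FD 3: (0,0) -> (0.927,-2.853) [heading=288, draw]
RT 60: heading 288 -> 228
FD 6: (0.927,-2.853) -> (-3.088,-7.312) [heading=228, draw]
FD 19: (-3.088,-7.312) -> (-15.801,-21.432) [heading=228, draw]
RT 274: heading 228 -> 314
RT 144: heading 314 -> 170
LT 90: heading 170 -> 260
PD: pen down
RT 120: heading 260 -> 140
Final: pos=(-15.801,-21.432), heading=140, 3 segment(s) drawn

Segment endpoints: x in {-15.801, -3.088, 0, 0.927}, y in {-21.432, -7.312, -2.853, 0}
xmin=-15.801, ymin=-21.432, xmax=0.927, ymax=0

Answer: -15.801 -21.432 0.927 0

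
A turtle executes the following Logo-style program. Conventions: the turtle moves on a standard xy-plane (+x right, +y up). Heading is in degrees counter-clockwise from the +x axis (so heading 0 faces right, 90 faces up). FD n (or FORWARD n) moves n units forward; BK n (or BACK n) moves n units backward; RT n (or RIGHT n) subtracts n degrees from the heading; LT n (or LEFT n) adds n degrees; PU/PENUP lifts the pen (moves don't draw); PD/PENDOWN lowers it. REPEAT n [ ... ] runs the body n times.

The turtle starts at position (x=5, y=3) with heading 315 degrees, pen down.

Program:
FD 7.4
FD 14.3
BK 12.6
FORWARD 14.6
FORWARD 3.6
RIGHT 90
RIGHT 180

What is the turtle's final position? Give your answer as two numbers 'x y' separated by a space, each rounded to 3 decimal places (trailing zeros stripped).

Executing turtle program step by step:
Start: pos=(5,3), heading=315, pen down
FD 7.4: (5,3) -> (10.233,-2.233) [heading=315, draw]
FD 14.3: (10.233,-2.233) -> (20.344,-12.344) [heading=315, draw]
BK 12.6: (20.344,-12.344) -> (11.435,-3.435) [heading=315, draw]
FD 14.6: (11.435,-3.435) -> (21.758,-13.758) [heading=315, draw]
FD 3.6: (21.758,-13.758) -> (24.304,-16.304) [heading=315, draw]
RT 90: heading 315 -> 225
RT 180: heading 225 -> 45
Final: pos=(24.304,-16.304), heading=45, 5 segment(s) drawn

Answer: 24.304 -16.304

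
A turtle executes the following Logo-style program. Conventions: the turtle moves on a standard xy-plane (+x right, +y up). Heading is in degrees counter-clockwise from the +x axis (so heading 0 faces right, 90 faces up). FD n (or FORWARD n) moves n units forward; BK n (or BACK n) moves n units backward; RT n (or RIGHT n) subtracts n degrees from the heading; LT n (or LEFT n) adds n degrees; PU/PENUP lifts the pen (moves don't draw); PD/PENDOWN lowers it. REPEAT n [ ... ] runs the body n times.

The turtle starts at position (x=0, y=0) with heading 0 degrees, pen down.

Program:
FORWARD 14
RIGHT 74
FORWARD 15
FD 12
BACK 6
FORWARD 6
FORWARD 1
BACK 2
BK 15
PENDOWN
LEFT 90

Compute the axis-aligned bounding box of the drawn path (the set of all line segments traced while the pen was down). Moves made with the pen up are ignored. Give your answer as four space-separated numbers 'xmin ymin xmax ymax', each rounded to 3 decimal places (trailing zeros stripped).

Answer: 0 -26.915 21.718 0

Derivation:
Executing turtle program step by step:
Start: pos=(0,0), heading=0, pen down
FD 14: (0,0) -> (14,0) [heading=0, draw]
RT 74: heading 0 -> 286
FD 15: (14,0) -> (18.135,-14.419) [heading=286, draw]
FD 12: (18.135,-14.419) -> (21.442,-25.954) [heading=286, draw]
BK 6: (21.442,-25.954) -> (19.788,-20.186) [heading=286, draw]
FD 6: (19.788,-20.186) -> (21.442,-25.954) [heading=286, draw]
FD 1: (21.442,-25.954) -> (21.718,-26.915) [heading=286, draw]
BK 2: (21.718,-26.915) -> (21.167,-24.993) [heading=286, draw]
BK 15: (21.167,-24.993) -> (17.032,-10.574) [heading=286, draw]
PD: pen down
LT 90: heading 286 -> 16
Final: pos=(17.032,-10.574), heading=16, 8 segment(s) drawn

Segment endpoints: x in {0, 14, 17.032, 18.135, 19.788, 21.167, 21.442, 21.718}, y in {-26.915, -25.954, -24.993, -20.186, -14.419, -10.574, 0}
xmin=0, ymin=-26.915, xmax=21.718, ymax=0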